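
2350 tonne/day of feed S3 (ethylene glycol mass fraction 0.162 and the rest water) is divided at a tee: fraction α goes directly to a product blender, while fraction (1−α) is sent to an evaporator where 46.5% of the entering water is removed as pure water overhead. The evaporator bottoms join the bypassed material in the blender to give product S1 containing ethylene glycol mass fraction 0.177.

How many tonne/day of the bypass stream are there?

1839 tonne/day

All 2350×0.162 = 380.7 tonne/day of ethylene glycol reaches S1, so S1 = 380.7/0.177 = 2150.8 tonne/day and vapour = 199.15 tonne/day.
The evaporator receives (1−α)·2350 of feed at 0.838 water and removes 0.465 of that water:
0.465×0.838×(1−α)×2350 = 199.15
(1−α) = 199.15/915.72 = 0.2175;  α = 0.7825.
Bypass flow = 0.7825×2350 = 1838.9 tonne/day.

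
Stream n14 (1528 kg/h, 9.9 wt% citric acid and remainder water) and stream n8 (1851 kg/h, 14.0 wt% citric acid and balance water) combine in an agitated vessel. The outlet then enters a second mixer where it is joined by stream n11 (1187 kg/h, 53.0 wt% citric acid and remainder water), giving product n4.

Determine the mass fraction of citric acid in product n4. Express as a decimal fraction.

Overall, product flow = 4566 kg/h.
citric acid in = 1528×0.099 + 1851×0.140 + 1187×0.530 = 1039.5 kg/h.
citric acid fraction in n4 = 0.2277.

0.2277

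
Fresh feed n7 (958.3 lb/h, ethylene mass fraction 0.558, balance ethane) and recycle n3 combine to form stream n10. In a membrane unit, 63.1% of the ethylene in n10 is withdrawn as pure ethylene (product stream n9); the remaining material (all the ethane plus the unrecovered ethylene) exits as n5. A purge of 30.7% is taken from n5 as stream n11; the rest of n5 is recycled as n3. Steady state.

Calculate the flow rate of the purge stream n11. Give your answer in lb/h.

505 lb/h

ethane enters only via n7 and leaves only via the purge: 958.3×0.442 = 0.307×(ethane in n5), and the membrane unit passes all ethane, so ethane in n10 = ethane in n5 = 1379.7 lb/h.
ethylene in n10: m_A = 958.3×0.558 + (1−0.307)·(1−0.631)·m_A, so m_A = 534.73/0.7443 = 718.45 lb/h.
n5 = (1−0.631)×718.45 + 1379.7 = 1644.8 lb/h.
Purge n11 = 0.307×1644.8 = 504.96 lb/h.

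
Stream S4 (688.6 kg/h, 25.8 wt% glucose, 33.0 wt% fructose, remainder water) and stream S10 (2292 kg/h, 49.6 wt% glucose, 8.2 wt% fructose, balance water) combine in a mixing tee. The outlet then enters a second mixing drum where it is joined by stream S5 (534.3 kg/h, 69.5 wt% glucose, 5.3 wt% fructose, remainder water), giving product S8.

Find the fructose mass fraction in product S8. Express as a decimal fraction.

0.1262

Overall, product flow = 3514.9 kg/h.
fructose in = 688.6×0.330 + 2292×0.082 + 534.3×0.053 = 443.5 kg/h.
fructose fraction in S8 = 0.1262.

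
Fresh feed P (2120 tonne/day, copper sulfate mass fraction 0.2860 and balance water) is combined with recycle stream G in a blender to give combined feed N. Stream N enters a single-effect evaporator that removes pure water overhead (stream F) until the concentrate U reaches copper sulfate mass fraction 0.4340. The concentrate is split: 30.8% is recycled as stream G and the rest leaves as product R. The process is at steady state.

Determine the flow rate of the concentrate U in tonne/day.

2019 tonne/day

Overall copper sulfate balance (none leaves overhead): copper sulfate in fresh feed = copper sulfate in product, i.e. 2120×0.286 = (1−0.308)·U·0.434.
U = 606.32/(0.434×0.692) = 2018.9 tonne/day.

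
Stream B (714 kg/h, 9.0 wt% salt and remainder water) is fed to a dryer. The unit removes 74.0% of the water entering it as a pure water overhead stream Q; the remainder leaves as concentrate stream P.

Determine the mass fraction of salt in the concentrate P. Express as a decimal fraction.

0.276

salt is not removed: 714×0.090 = 64.26 kg/h of salt enters P.
water entering = 714×0.910 = 649.74 kg/h; overhead removed = 0.740×649.74 = 480.81 kg/h.
Concentrate = 714 − 480.81 = 233.19 kg/h.
Mass fraction = 64.26/233.19 = 0.276.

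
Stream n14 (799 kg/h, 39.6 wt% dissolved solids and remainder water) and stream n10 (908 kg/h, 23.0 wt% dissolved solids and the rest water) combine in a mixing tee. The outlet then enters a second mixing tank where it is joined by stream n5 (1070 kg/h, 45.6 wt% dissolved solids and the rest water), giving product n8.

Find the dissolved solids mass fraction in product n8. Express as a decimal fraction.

0.365

Overall, product flow = 2777 kg/h.
dissolved solids in = 799×0.396 + 908×0.230 + 1070×0.456 = 1013.2 kg/h.
dissolved solids fraction in n8 = 0.365.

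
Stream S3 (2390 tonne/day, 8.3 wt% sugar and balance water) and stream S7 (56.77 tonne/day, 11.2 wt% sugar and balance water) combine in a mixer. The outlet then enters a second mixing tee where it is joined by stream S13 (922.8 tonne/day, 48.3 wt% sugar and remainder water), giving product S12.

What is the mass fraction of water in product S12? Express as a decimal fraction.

0.807

Overall, product flow = 3369.6 tonne/day.
water in = 2390×0.917 + 56.77×0.888 + 922.8×0.517 = 2719.1 tonne/day.
water fraction in S12 = 0.807.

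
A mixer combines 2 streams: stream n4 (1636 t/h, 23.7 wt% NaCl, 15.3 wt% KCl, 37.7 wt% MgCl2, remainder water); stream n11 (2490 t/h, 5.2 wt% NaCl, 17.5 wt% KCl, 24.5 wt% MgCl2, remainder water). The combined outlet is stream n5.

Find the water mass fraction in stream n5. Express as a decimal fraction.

Total flow out = 1636 + 2490 = 4126 t/h.
water in = 1636×0.233 + 2490×0.528 = 1695.9 t/h.
water mass fraction in n5 = 1695.9/4126 = 0.411.

0.411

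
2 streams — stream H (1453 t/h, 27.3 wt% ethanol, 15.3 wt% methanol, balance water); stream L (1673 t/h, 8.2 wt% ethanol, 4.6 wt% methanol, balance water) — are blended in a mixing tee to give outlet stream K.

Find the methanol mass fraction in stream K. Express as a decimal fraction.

Total flow out = 1453 + 1673 = 3126 t/h.
methanol in = 1453×0.153 + 1673×0.046 = 299.27 t/h.
methanol mass fraction in K = 299.27/3126 = 0.0957.

0.0957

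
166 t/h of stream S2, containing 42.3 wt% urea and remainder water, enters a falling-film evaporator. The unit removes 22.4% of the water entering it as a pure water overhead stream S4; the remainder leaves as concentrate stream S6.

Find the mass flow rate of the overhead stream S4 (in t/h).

water entering = 166×0.577 = 95.782 t/h; overhead removed = 0.224×95.782 = 21.455 t/h.

21.46 t/h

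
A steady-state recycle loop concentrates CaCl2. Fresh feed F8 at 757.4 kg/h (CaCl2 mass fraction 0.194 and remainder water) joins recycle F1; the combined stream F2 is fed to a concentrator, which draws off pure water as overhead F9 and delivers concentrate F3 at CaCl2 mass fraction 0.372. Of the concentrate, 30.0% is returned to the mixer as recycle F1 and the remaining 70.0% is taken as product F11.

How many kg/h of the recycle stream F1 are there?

Overall CaCl2 balance (none leaves overhead): CaCl2 in fresh feed = CaCl2 in product, i.e. 757.4×0.194 = (1−0.300)·F3·0.372.
F3 = 146.94/(0.372×0.700) = 564.27 kg/h.
Recycle F1 = 0.300×564.27 = 169.28 kg/h.

169.3 kg/h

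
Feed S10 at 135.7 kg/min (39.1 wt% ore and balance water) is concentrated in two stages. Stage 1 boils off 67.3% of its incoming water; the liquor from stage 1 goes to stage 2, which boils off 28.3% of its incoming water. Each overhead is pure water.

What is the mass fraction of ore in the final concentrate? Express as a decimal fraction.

water in feed = 135.7×0.609 = 82.641 kg/min.
After stage 1: water left = (1−0.673)×82.641 = 27.024; stream total = 80.082 kg/min.
After stage 2: water left = (1−0.283)×27.024 = 19.376; final concentrate = 72.435 kg/min.
ore fraction = 53.059/72.435 = 0.733.

0.733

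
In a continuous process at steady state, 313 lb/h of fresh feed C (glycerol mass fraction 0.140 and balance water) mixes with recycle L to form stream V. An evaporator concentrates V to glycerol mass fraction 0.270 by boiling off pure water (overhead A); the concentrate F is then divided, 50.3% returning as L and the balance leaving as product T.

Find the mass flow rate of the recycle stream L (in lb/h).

164.3 lb/h

Overall glycerol balance (none leaves overhead): glycerol in fresh feed = glycerol in product, i.e. 313×0.140 = (1−0.503)·F·0.270.
F = 43.82/(0.270×0.497) = 326.55 lb/h.
Recycle L = 0.503×326.55 = 164.26 lb/h.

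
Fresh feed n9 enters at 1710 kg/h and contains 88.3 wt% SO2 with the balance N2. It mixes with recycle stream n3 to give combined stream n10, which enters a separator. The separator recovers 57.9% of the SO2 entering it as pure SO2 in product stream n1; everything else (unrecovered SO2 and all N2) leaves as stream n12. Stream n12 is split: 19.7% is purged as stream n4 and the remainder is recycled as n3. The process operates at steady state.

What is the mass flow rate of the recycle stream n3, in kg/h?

N2 enters only via n9 and leaves only via the purge: 1710×0.117 = 0.197×(N2 in n12), and the separator passes all N2, so N2 in n10 = N2 in n12 = 1015.6 kg/h.
SO2 in n10: m_A = 1710×0.883 + (1−0.197)·(1−0.579)·m_A, so m_A = 1509.9/0.6619 = 2281.1 kg/h.
n12 = (1−0.579)×2281.1 + 1015.6 = 1975.9 kg/h.
Recycle n3 = (1−0.197)×1975.9 = 1586.7 kg/h.

1587 kg/h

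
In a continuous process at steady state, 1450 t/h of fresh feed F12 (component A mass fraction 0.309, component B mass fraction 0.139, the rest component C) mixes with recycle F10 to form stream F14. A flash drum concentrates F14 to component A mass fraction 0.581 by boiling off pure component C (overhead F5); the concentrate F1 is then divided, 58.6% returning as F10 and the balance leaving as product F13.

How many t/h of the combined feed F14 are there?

Overall component A balance (none leaves overhead): component A in fresh feed = component A in product, i.e. 1450×0.309 = (1−0.586)·F1·0.581.
F1 = 448.05/(0.581×0.414) = 1862.7 t/h.
Recycle F10 = 0.586×1862.7 = 1091.6 t/h.
Combined feed F14 = 1450 + 1091.6 = 2541.6 t/h.

2542 t/h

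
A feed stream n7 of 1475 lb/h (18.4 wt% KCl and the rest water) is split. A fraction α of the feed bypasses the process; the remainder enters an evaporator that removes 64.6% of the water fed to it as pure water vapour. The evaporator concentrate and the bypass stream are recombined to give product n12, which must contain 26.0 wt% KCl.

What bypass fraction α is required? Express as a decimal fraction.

0.445

All 1475×0.184 = 271.4 lb/h of KCl reaches n12, so n12 = 271.4/0.260 = 1043.8 lb/h and vapour = 431.15 lb/h.
The evaporator receives (1−α)·1475 of feed at 0.816 water and removes 0.646 of that water:
0.646×0.816×(1−α)×1475 = 431.15
(1−α) = 431.15/777.53 = 0.5545;  α = 0.4455.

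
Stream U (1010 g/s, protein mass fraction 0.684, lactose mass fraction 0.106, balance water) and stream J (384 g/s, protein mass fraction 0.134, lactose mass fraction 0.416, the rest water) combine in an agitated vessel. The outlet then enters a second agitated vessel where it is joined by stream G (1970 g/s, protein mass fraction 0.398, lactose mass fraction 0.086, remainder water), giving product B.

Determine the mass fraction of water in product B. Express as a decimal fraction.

0.417

Overall, product flow = 3364 g/s.
water in = 1010×0.210 + 384×0.450 + 1970×0.516 = 1401.4 g/s.
water fraction in B = 0.417.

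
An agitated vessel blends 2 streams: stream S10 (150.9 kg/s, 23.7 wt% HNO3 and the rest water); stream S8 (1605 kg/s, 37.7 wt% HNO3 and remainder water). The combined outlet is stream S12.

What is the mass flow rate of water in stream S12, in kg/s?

1115 kg/s

water out = water in = 150.9×0.763 + 1605×0.623 = 1115.1 kg/s.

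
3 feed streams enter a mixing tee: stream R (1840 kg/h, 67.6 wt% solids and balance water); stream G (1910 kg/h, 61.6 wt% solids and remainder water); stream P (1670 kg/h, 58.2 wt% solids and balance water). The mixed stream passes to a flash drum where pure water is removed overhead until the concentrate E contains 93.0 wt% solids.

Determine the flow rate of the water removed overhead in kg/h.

solids entering = 1840×0.676 + 1910×0.616 + 1670×0.582 = 3392.3 kg/h.
All solids reports to E, so E = 3392.3/0.930 = 3647.7 kg/h.
Total feed = 5420 kg/h; overhead = 5420 − 3647.7 = 1772.3 kg/h.

1772 kg/h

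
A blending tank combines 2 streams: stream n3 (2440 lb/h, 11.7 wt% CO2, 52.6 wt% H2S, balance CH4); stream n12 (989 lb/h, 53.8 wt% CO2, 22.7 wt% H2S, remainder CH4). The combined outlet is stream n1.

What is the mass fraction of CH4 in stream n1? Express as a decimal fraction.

0.3218

Total flow out = 2440 + 989 = 3429 lb/h.
CH4 in = 2440×0.357 + 989×0.235 = 1103.5 lb/h.
CH4 mass fraction in n1 = 1103.5/3429 = 0.3218.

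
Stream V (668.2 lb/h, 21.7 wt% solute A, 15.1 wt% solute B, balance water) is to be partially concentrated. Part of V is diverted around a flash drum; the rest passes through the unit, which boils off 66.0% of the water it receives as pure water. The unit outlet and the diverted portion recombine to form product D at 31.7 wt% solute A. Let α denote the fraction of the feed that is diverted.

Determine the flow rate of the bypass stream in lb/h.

162.9 lb/h

All 668.2×0.217 = 145 lb/h of solute A reaches D, so D = 145/0.317 = 457.41 lb/h and vapour = 210.79 lb/h.
The evaporator receives (1−α)·668.2 of feed at 0.632 water and removes 0.660 of that water:
0.660×0.632×(1−α)×668.2 = 210.79
(1−α) = 210.79/278.72 = 0.7563;  α = 0.2437.
Bypass flow = 0.2437×668.2 = 162.86 lb/h.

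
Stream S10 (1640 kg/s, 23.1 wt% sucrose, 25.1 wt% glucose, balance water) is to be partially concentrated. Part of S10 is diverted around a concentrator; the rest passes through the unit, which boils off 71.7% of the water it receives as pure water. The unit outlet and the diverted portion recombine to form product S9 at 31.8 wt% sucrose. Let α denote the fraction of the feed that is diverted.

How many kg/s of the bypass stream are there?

431.9 kg/s

All 1640×0.231 = 378.84 kg/s of sucrose reaches S9, so S9 = 378.84/0.318 = 1191.3 kg/s and vapour = 448.68 kg/s.
The evaporator receives (1−α)·1640 of feed at 0.518 water and removes 0.717 of that water:
0.717×0.518×(1−α)×1640 = 448.68
(1−α) = 448.68/609.11 = 0.7366;  α = 0.2634.
Bypass flow = 0.2634×1640 = 431.94 kg/s.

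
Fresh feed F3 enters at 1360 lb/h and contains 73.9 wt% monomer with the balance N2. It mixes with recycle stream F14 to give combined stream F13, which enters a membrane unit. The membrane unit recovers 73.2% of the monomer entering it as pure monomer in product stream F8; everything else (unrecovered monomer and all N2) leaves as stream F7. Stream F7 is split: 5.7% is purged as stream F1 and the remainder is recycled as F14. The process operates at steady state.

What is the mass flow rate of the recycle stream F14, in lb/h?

N2 enters only via F3 and leaves only via the purge: 1360×0.261 = 0.057×(N2 in F7), and the membrane unit passes all N2, so N2 in F13 = N2 in F7 = 6227.4 lb/h.
monomer in F13: m_A = 1360×0.739 + (1−0.057)·(1−0.732)·m_A, so m_A = 1005/0.7473 = 1344.9 lb/h.
F7 = (1−0.732)×1344.9 + 6227.4 = 6587.8 lb/h.
Recycle F14 = (1−0.057)×6587.8 = 6212.3 lb/h.

6212 lb/h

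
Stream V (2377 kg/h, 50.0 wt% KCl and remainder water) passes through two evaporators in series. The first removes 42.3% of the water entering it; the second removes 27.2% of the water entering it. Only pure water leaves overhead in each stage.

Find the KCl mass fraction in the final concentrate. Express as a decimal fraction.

0.7042

water in feed = 2377×0.500 = 1188.5 kg/h.
After stage 1: water left = (1−0.423)×1188.5 = 685.76; stream total = 1874.3 kg/h.
After stage 2: water left = (1−0.272)×685.76 = 499.24; final concentrate = 1687.7 kg/h.
KCl fraction = 1188.5/1687.7 = 0.7042.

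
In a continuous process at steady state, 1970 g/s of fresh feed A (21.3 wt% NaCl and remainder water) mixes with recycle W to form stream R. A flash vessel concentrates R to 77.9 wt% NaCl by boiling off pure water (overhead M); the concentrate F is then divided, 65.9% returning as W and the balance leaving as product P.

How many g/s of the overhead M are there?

1431 g/s

Overall NaCl balance (none leaves overhead): NaCl in fresh feed = NaCl in product, i.e. 1970×0.213 = (1−0.659)·F·0.779.
F = 419.61/(0.779×0.341) = 1579.6 g/s.
Recycle W = 0.659×1579.6 = 1041 g/s.
Combined feed R = 1970 + 1041 = 3011 g/s.
Overhead M = R − F = 3011 − 1579.6 = 1431.3 g/s.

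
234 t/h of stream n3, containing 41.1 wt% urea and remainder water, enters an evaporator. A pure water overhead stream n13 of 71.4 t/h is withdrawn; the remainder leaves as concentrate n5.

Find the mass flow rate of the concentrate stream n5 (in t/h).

162.6 t/h

Concentrate = 234 − 71.4 = 162.6 t/h.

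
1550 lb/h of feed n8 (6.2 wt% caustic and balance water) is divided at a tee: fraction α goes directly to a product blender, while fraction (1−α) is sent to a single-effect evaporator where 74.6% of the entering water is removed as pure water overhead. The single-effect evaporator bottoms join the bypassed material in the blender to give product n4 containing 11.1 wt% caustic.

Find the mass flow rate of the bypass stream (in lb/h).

572.2 lb/h

All 1550×0.062 = 96.1 lb/h of caustic reaches n4, so n4 = 96.1/0.111 = 865.77 lb/h and vapour = 684.23 lb/h.
The evaporator receives (1−α)·1550 of feed at 0.938 water and removes 0.746 of that water:
0.746×0.938×(1−α)×1550 = 684.23
(1−α) = 684.23/1084.6 = 0.6309;  α = 0.3691.
Bypass flow = 0.3691×1550 = 572.17 lb/h.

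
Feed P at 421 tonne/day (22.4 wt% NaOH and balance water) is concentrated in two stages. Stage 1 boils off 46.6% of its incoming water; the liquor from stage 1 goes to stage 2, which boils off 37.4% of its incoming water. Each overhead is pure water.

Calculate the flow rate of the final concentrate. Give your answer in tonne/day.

water in feed = 421×0.776 = 326.7 tonne/day.
After stage 1: water left = (1−0.466)×326.7 = 174.46; stream total = 268.76 tonne/day.
After stage 2: water left = (1−0.374)×174.46 = 109.21; final concentrate = 203.51 tonne/day.

203.5 tonne/day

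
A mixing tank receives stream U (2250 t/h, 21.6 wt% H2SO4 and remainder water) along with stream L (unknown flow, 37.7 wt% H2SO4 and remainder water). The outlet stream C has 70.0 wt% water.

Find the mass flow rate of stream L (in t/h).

2455 t/h

Let L be the unknown flow. Total out = 2250 + L.
water balance: 1764 + 0.623·L = 0.700·(2250 + L)
(0.623 − 0.700)·L = 0.700×2250 − 1764 = -189
L = -189 / -0.077 = 2454.5 t/h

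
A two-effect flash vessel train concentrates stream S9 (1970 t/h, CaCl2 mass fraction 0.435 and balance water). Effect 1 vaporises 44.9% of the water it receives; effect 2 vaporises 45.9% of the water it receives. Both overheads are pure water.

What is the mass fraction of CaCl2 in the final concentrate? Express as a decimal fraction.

water in feed = 1970×0.565 = 1113 t/h.
After stage 1: water left = (1−0.449)×1113 = 613.29; stream total = 1470.2 t/h.
After stage 2: water left = (1−0.459)×613.29 = 331.79; final concentrate = 1188.7 t/h.
CaCl2 fraction = 856.95/1188.7 = 0.721.

0.721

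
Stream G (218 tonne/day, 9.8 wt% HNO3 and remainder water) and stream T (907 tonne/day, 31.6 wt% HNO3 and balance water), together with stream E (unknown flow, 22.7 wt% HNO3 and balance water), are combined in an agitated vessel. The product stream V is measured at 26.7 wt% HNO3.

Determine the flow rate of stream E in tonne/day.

Let E be the unknown flow. Total out = 1125 + E.
HNO3 balance: 307.98 + 0.227·E = 0.267·(1125 + E)
(0.227 − 0.267)·E = 0.267×1125 − 307.98 = -7.601
E = -7.601 / -0.040 = 190.02 tonne/day

190 tonne/day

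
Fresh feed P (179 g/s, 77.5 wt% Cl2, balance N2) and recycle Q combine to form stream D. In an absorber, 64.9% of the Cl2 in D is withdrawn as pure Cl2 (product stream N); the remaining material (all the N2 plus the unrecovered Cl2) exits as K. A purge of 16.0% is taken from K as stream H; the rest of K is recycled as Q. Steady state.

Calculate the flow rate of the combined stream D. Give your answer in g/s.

N2 enters only via P and leaves only via the purge: 179×0.225 = 0.160×(N2 in K), and the absorber passes all N2, so N2 in D = N2 in K = 251.72 g/s.
Cl2 in D: m_A = 179×0.775 + (1−0.160)·(1−0.649)·m_A, so m_A = 138.72/0.7052 = 196.73 g/s.
D = 196.73 + 251.72 = 448.45 g/s.

448.4 g/s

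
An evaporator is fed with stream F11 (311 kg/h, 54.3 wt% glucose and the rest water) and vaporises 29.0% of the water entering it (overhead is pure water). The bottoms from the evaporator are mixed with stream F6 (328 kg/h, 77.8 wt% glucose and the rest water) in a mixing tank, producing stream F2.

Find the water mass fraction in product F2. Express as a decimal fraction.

Vapour removed = 0.290×0.457×311 = 41.217 kg/h; concentrate = 269.78 kg/h.
water reaching the mixer = 100.91 (from concentrate) + 328×0.222 = 173.73 kg/h.
Product flow = 269.78 + 328 = 597.78 kg/h; water fraction = 0.291.

0.291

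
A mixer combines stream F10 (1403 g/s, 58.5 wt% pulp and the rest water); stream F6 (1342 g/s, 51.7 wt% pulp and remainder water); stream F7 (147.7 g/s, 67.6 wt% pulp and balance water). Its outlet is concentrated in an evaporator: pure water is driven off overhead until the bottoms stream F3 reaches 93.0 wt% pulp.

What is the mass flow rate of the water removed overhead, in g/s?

pulp entering = 1403×0.585 + 1342×0.517 + 147.7×0.676 = 1614.4 g/s.
All pulp reports to F3, so F3 = 1614.4/0.930 = 1735.9 g/s.
Total feed = 2892.7 g/s; overhead = 2892.7 − 1735.9 = 1156.8 g/s.

1157 g/s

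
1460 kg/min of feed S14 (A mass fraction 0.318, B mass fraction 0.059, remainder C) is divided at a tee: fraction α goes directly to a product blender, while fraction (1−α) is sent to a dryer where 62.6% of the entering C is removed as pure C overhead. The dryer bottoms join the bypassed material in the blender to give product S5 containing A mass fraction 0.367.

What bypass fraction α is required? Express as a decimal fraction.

All 1460×0.318 = 464.28 kg/min of A reaches S5, so S5 = 464.28/0.367 = 1265.1 kg/min and vapour = 194.93 kg/min.
The evaporator receives (1−α)·1460 of feed at 0.623 C and removes 0.626 of that C:
0.626×0.623×(1−α)×1460 = 194.93
(1−α) = 194.93/569.4 = 0.3423;  α = 0.6577.

0.658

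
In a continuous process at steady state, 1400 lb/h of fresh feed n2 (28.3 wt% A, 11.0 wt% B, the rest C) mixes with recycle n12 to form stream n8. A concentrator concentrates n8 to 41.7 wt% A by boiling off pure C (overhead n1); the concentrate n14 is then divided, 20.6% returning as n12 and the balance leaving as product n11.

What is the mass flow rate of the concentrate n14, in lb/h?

Overall A balance (none leaves overhead): A in fresh feed = A in product, i.e. 1400×0.283 = (1−0.206)·n14·0.417.
n14 = 396.2/(0.417×0.794) = 1196.6 lb/h.

1197 lb/h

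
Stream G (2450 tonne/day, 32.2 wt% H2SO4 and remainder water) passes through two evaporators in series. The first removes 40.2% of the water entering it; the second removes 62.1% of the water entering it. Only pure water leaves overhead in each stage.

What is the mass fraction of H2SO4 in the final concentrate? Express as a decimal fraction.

0.677

water in feed = 2450×0.678 = 1661.1 tonne/day.
After stage 1: water left = (1−0.402)×1661.1 = 993.34; stream total = 1782.2 tonne/day.
After stage 2: water left = (1−0.621)×993.34 = 376.48; final concentrate = 1165.4 tonne/day.
H2SO4 fraction = 788.9/1165.4 = 0.677.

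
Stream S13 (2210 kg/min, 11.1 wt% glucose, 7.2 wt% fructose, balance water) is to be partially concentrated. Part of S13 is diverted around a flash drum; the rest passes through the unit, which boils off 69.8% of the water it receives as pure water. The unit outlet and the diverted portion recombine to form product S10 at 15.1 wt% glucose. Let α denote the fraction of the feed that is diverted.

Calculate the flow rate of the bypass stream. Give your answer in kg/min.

1183 kg/min

All 2210×0.111 = 245.31 kg/min of glucose reaches S10, so S10 = 245.31/0.151 = 1624.6 kg/min and vapour = 585.43 kg/min.
The evaporator receives (1−α)·2210 of feed at 0.817 water and removes 0.698 of that water:
0.698×0.817×(1−α)×2210 = 585.43
(1−α) = 585.43/1260.3 = 0.4645;  α = 0.5355.
Bypass flow = 0.5355×2210 = 1183.4 kg/min.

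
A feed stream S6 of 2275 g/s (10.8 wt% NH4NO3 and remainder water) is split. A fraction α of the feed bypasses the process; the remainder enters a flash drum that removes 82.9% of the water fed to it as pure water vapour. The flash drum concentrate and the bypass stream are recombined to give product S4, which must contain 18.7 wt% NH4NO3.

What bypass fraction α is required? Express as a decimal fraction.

All 2275×0.108 = 245.7 g/s of NH4NO3 reaches S4, so S4 = 245.7/0.187 = 1313.9 g/s and vapour = 961.1 g/s.
The evaporator receives (1−α)·2275 of feed at 0.892 water and removes 0.829 of that water:
0.829×0.892×(1−α)×2275 = 961.1
(1−α) = 961.1/1682.3 = 0.5713;  α = 0.4287.

0.429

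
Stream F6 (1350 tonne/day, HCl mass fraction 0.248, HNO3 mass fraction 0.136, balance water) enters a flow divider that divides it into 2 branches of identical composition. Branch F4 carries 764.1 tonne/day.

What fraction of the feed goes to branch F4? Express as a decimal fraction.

Fraction to F4 = 764.1/1350 = 0.5660.

0.566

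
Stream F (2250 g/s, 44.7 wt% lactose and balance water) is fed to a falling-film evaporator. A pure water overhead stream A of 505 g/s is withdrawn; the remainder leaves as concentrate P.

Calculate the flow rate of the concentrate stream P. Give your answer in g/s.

1745 g/s

Concentrate = 2250 − 505 = 1745 g/s.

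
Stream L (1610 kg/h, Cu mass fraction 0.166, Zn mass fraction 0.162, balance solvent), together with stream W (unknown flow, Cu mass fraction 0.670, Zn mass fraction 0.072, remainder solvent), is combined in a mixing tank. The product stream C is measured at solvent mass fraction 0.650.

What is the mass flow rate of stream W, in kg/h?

90.36 kg/h

Let W be the unknown flow. Total out = 1610 + W.
solvent balance: 1081.9 + 0.258·W = 0.650·(1610 + W)
(0.258 − 0.650)·W = 0.650×1610 − 1081.9 = -35.42
W = -35.42 / -0.392 = 90.357 kg/h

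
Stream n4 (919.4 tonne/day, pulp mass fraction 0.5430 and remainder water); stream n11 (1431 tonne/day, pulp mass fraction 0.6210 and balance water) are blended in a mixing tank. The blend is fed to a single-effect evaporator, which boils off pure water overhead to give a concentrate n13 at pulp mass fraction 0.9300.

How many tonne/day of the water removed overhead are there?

pulp entering = 919.4×0.543 + 1431×0.621 = 1387.9 tonne/day.
All pulp reports to n13, so n13 = 1387.9/0.930 = 1492.3 tonne/day.
Total feed = 2350.4 tonne/day; overhead = 2350.4 − 1492.3 = 858.05 tonne/day.

858.1 tonne/day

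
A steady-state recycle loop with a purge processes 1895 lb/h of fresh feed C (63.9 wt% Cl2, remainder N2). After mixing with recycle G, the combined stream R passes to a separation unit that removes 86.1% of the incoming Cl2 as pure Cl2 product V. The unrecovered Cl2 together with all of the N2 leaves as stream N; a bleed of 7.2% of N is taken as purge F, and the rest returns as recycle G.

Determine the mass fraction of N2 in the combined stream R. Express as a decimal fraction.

0.872

N2 enters only via C and leaves only via the purge: 1895×0.361 = 0.072×(N2 in N), and the separation unit passes all N2, so N2 in R = N2 in N = 9501.3 lb/h.
Cl2 in R: m_A = 1895×0.639 + (1−0.072)·(1−0.861)·m_A, so m_A = 1210.9/0.8710 = 1390.2 lb/h.
R = 1390.2 + 9501.3 = 10892 lb/h.
N2 fraction in R = 9501.3/10892 = 0.872.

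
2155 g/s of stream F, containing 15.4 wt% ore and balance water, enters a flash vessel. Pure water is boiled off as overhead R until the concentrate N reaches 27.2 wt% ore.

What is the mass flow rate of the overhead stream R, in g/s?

ore is conserved: 2155×0.154 = 331.87 g/s all reports to the concentrate.
Concentrate = 331.87/(target fraction) = 1220.1 g/s.
Overhead = 2155 − 1220.1 = 934.89 g/s.

934.9 g/s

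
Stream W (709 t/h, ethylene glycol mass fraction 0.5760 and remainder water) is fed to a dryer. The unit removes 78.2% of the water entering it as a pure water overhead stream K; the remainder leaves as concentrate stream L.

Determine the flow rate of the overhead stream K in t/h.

water entering = 709×0.424 = 300.62 t/h; overhead removed = 0.782×300.62 = 235.08 t/h.

235.1 t/h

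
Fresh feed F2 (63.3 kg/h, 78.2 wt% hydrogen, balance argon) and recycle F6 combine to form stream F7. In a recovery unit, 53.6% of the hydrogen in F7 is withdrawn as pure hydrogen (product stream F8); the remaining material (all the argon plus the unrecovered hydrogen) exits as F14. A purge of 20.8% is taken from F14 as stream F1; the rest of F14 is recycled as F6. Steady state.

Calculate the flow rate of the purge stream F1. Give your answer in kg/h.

21.35 kg/h

argon enters only via F2 and leaves only via the purge: 63.3×0.218 = 0.208×(argon in F14), and the recovery unit passes all argon, so argon in F7 = argon in F14 = 66.343 kg/h.
hydrogen in F7: m_A = 63.3×0.782 + (1−0.208)·(1−0.536)·m_A, so m_A = 49.501/0.6325 = 78.26 kg/h.
F14 = (1−0.536)×78.26 + 66.343 = 102.66 kg/h.
Purge F1 = 0.208×102.66 = 21.352 kg/h.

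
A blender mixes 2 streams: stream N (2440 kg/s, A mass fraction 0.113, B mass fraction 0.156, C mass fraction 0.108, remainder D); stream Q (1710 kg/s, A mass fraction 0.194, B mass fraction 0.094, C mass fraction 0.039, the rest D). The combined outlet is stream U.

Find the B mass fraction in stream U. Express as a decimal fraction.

Total flow out = 2440 + 1710 = 4150 kg/s.
B in = 2440×0.156 + 1710×0.094 = 541.38 kg/s.
B mass fraction in U = 541.38/4150 = 0.130.

0.130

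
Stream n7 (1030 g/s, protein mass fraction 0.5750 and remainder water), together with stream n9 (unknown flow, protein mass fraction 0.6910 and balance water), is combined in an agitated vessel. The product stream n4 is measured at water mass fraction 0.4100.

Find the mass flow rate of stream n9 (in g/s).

153 g/s

Let n9 be the unknown flow. Total out = 1030 + n9.
water balance: 437.75 + 0.309·n9 = 0.410·(1030 + n9)
(0.309 − 0.410)·n9 = 0.410×1030 − 437.75 = -15.45
n9 = -15.45 / -0.101 = 152.97 g/s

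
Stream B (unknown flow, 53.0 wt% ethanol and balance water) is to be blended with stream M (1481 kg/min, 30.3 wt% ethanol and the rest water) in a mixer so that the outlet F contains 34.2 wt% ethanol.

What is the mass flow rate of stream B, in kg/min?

307.2 kg/min

Let B be the unknown flow. Total out = 1481 + B.
ethanol balance: 448.74 + 0.530·B = 0.342·(1481 + B)
(0.530 − 0.342)·B = 0.342×1481 − 448.74 = 57.759
B = 57.759 / 0.188 = 307.23 kg/min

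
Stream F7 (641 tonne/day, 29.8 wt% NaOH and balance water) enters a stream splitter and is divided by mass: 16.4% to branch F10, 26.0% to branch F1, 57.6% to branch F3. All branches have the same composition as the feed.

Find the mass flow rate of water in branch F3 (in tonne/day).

259.2 tonne/day

Branch F3 total = 0.576×641 = 369.22 tonne/day.
water in F3 = 0.702×369.22 = 259.19 tonne/day.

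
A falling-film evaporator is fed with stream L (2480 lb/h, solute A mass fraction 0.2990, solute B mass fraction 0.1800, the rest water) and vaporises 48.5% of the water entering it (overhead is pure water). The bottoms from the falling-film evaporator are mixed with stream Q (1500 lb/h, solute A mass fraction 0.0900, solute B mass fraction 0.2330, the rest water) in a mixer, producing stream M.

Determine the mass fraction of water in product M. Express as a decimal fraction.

0.5013

Vapour removed = 0.485×0.521×2480 = 626.66 lb/h; concentrate = 1853.3 lb/h.
water reaching the mixer = 665.42 (from concentrate) + 1500×0.677 = 1680.9 lb/h.
Product flow = 1853.3 + 1500 = 3353.3 lb/h; water fraction = 0.5013.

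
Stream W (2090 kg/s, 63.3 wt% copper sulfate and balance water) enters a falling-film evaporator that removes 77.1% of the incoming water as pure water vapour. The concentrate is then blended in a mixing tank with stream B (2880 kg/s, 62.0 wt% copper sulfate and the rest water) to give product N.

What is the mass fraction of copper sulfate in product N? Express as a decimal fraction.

Vapour removed = 0.771×0.367×2090 = 591.38 kg/s; concentrate = 1498.6 kg/s.
copper sulfate reaching the mixer = 1323 (from concentrate) + 2880×0.620 = 3108.6 kg/s.
Product flow = 1498.6 + 2880 = 4378.6 kg/s; copper sulfate fraction = 0.710.

0.710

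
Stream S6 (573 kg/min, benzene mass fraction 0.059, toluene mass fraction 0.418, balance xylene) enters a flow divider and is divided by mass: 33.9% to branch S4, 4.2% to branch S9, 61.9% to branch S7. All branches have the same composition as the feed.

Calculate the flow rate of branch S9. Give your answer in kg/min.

24.07 kg/min

Branch S9 flow = 0.042×573 = 24.066 kg/min.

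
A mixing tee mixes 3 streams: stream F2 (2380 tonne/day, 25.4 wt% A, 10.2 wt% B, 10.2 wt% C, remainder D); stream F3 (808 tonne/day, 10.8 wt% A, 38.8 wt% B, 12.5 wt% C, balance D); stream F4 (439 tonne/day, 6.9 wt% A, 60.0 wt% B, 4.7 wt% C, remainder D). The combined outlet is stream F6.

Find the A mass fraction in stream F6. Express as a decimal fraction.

0.1991

Total flow out = 2380 + 808 + 439 = 3627 tonne/day.
A in = 2380×0.254 + 808×0.108 + 439×0.069 = 722.07 tonne/day.
A mass fraction in F6 = 722.07/3627 = 0.1991.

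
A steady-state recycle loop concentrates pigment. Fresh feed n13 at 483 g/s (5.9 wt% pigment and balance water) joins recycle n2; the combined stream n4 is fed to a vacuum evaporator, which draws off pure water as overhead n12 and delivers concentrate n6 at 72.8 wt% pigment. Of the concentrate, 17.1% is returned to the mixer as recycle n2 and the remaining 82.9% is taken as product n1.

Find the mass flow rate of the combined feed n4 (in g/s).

Overall pigment balance (none leaves overhead): pigment in fresh feed = pigment in product, i.e. 483×0.059 = (1−0.171)·n6·0.728.
n6 = 28.497/(0.728×0.829) = 47.219 g/s.
Recycle n2 = 0.171×47.219 = 8.0744 g/s.
Combined feed n4 = 483 + 8.0744 = 491.07 g/s.

491.1 g/s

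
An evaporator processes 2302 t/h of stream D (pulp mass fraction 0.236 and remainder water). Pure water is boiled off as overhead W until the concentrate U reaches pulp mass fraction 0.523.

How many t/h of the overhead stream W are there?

pulp is conserved: 2302×0.236 = 543.27 t/h all reports to the concentrate.
Concentrate = 543.27/(target fraction) = 1038.8 t/h.
Overhead = 2302 − 1038.8 = 1263.2 t/h.

1263 t/h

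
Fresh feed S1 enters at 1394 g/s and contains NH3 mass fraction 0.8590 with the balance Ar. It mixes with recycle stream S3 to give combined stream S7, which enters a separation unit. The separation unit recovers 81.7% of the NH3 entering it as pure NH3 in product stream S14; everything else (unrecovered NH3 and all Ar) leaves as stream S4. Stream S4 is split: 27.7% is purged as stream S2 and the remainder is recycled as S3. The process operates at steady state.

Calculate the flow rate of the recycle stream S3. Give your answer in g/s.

Ar enters only via S1 and leaves only via the purge: 1394×0.141 = 0.277×(Ar in S4), and the separation unit passes all Ar, so Ar in S7 = Ar in S4 = 709.58 g/s.
NH3 in S7: m_A = 1394×0.859 + (1−0.277)·(1−0.817)·m_A, so m_A = 1197.4/0.8677 = 1380 g/s.
S4 = (1−0.817)×1380 + 709.58 = 962.13 g/s.
Recycle S3 = (1−0.277)×962.13 = 695.62 g/s.

695.6 g/s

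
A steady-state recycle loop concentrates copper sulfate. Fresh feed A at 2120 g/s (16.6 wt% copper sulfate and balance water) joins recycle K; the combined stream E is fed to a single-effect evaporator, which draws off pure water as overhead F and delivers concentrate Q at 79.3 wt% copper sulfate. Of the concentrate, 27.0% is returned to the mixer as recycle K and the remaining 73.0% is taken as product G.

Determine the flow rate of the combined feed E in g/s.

Overall copper sulfate balance (none leaves overhead): copper sulfate in fresh feed = copper sulfate in product, i.e. 2120×0.166 = (1−0.270)·Q·0.793.
Q = 351.92/(0.793×0.730) = 607.92 g/s.
Recycle K = 0.270×607.92 = 164.14 g/s.
Combined feed E = 2120 + 164.14 = 2284.1 g/s.

2284 g/s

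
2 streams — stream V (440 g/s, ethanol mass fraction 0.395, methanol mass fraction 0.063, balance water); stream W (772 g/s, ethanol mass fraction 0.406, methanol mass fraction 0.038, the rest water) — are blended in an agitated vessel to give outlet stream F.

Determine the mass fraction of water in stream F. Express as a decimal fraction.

0.551

Total flow out = 440 + 772 = 1212 g/s.
water in = 440×0.542 + 772×0.556 = 667.71 g/s.
water mass fraction in F = 667.71/1212 = 0.551.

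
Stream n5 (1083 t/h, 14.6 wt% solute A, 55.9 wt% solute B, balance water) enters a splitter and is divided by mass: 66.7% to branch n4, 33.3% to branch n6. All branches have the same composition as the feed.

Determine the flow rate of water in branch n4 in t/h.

Branch n4 total = 0.667×1083 = 722.36 t/h.
water in n4 = 0.295×722.36 = 213.1 t/h.

213.1 t/h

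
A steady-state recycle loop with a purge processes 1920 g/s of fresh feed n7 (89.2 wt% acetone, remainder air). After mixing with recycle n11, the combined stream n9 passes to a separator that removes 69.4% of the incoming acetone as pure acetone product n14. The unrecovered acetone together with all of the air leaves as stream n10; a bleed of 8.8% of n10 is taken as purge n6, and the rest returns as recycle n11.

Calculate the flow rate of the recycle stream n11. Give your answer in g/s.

2812 g/s

air enters only via n7 and leaves only via the purge: 1920×0.108 = 0.088×(air in n10), and the separator passes all air, so air in n9 = air in n10 = 2356.4 g/s.
acetone in n9: m_A = 1920×0.892 + (1−0.088)·(1−0.694)·m_A, so m_A = 1712.6/0.7209 = 2375.6 g/s.
n10 = (1−0.694)×2375.6 + 2356.4 = 3083.3 g/s.
Recycle n11 = (1−0.088)×3083.3 = 2812 g/s.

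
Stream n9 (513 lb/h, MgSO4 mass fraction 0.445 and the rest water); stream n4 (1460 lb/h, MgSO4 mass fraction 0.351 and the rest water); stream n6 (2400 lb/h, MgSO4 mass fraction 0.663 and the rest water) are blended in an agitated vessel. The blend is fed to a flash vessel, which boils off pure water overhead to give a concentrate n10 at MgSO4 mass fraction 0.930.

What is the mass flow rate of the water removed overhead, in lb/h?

MgSO4 entering = 513×0.445 + 1460×0.351 + 2400×0.663 = 2331.9 lb/h.
All MgSO4 reports to n10, so n10 = 2331.9/0.930 = 2507.5 lb/h.
Total feed = 4373 lb/h; overhead = 4373 − 2507.5 = 1865.5 lb/h.

1866 lb/h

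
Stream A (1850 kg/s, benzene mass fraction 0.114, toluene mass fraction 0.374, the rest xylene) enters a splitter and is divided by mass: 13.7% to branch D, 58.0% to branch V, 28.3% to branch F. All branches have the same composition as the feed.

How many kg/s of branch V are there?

Branch V flow = 0.580×1850 = 1073 kg/s.

1073 kg/s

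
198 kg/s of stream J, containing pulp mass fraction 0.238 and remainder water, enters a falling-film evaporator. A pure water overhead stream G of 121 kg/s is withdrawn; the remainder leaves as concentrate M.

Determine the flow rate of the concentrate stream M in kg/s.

77 kg/s

Concentrate = 198 − 121 = 77 kg/s.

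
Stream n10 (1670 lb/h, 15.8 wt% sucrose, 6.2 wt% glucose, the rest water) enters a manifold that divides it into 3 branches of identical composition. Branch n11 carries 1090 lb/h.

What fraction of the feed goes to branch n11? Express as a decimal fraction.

Fraction to n11 = 1090/1670 = 0.6527.

0.653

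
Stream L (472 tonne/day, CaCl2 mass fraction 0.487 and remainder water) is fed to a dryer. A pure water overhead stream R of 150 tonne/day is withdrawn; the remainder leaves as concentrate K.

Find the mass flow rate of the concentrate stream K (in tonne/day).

322 tonne/day

Concentrate = 472 − 150 = 322 tonne/day.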